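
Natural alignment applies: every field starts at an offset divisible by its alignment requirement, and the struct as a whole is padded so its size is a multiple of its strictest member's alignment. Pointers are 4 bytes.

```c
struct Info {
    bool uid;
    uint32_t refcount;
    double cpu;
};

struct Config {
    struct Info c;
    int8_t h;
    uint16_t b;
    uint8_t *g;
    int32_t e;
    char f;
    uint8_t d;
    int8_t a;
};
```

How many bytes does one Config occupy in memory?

Info: uid at 0 (size 1, align 1) → ends 1; pad 3 to align 4 for refcount; refcount at 4 (size 4, align 4) → ends 8; cpu at 8 (size 8, align 8) → ends 16; total 16 bytes, alignment 8
c at 0 (size 16, align 8) → ends 16
h at 16 (size 1, align 1) → ends 17
pad 1 to align 2 for b
b at 18 (size 2, align 2) → ends 20
g at 20 (size 4, align 4) → ends 24
e at 24 (size 4, align 4) → ends 28
f at 28 (size 1, align 1) → ends 29
d at 29 (size 1, align 1) → ends 30
a at 30 (size 1, align 1) → ends 31
tail pad 1 to reach multiple of 8
total 32 bytes, alignment 8

32 bytes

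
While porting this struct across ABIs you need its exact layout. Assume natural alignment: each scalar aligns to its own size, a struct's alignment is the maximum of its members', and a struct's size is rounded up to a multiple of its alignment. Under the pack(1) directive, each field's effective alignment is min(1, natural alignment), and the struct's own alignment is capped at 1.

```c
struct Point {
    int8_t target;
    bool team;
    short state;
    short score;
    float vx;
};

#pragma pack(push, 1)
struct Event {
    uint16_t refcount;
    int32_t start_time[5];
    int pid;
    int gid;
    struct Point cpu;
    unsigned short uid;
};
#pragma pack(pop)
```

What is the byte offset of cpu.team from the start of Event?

31

Point: target at 0 (size 1, align 1) → ends 1; team at 1 (size 1, align 1) → ends 2; state at 2 (size 2, align 2) → ends 4; score at 4 (size 2, align 2) → ends 6; pad 2 to align 4 for vx; vx at 8 (size 4, align 4) → ends 12; total 12 bytes, alignment 4
refcount at 0 (size 2, align 1) → ends 2
start_time at 2 (size 20, align 1) → ends 22
pid at 22 (size 4, align 1) → ends 26
gid at 26 (size 4, align 1) → ends 30
cpu at 30 (size 12, align 1) → ends 42
within Point: team at 1
30 + 1 = 31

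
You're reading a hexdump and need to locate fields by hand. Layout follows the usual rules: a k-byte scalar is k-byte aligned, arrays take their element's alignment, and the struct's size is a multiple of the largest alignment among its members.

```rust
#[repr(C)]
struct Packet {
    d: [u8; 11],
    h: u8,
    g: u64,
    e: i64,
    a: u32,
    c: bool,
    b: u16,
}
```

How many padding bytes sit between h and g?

4

0..11  d  (11B, 1-aligned)
11..12  h  (1B, 1-aligned)
12..16  -- padding (4B)
16..24  g  (8B, 8-aligned)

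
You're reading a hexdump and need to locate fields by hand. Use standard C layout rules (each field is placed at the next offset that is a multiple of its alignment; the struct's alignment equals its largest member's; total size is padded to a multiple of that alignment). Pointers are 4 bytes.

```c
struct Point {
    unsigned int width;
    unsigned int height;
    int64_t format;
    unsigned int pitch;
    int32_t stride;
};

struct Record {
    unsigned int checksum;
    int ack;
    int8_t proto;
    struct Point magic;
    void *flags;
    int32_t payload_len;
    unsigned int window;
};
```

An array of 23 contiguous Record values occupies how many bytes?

Point: width at 0 (size 4, align 4) → ends 4; height at 4 (size 4, align 4) → ends 8; format at 8 (size 8, align 8) → ends 16; pitch at 16 (size 4, align 4) → ends 20; stride at 20 (size 4, align 4) → ends 24; total 24 bytes, alignment 8
checksum at 0 (size 4, align 4) → ends 4
ack at 4 (size 4, align 4) → ends 8
proto at 8 (size 1, align 1) → ends 9
pad 7 to align 8 for magic
magic at 16 (size 24, align 8) → ends 40
flags at 40 (size 4, align 4) → ends 44
payload_len at 44 (size 4, align 4) → ends 48
window at 48 (size 4, align 4) → ends 52
tail pad 4 to reach multiple of 8
total 56 bytes, alignment 8
array of 23: 23 × 56 = 1288

1288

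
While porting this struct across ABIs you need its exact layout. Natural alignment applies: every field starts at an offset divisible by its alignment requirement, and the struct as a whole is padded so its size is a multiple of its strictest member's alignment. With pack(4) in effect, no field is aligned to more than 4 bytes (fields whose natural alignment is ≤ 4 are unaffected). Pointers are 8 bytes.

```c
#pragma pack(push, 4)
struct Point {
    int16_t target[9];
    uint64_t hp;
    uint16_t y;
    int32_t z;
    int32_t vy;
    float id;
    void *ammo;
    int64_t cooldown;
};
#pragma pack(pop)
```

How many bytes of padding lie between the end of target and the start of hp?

2

target at 0 (size 18, align 2) → ends 18
pad 2 to align 4 for hp
hp at 20 (size 8, align 4) → ends 28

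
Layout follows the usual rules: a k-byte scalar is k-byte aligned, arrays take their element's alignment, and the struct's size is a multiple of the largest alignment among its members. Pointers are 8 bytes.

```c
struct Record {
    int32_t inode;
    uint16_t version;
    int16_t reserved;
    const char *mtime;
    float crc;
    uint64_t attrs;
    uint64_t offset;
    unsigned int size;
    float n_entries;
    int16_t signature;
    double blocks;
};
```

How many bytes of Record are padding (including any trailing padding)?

10

@0: inode [4B, align 4] → 4
@4: version [2B, align 2] → 6
@6: reserved [2B, align 2] → 8
@8: mtime [8B, align 8] → 16
@16: crc [4B, align 4] → 20
+4 pad (align 8)
@24: attrs [8B, align 8] → 32
@32: offset [8B, align 8] → 40
@40: size [4B, align 4] → 44
@44: n_entries [4B, align 4] → 48
@48: signature [2B, align 2] → 50
+6 pad (align 8)
@56: blocks [8B, align 8] → 64
size 64, align 8
data bytes 54, size 64 → padding 10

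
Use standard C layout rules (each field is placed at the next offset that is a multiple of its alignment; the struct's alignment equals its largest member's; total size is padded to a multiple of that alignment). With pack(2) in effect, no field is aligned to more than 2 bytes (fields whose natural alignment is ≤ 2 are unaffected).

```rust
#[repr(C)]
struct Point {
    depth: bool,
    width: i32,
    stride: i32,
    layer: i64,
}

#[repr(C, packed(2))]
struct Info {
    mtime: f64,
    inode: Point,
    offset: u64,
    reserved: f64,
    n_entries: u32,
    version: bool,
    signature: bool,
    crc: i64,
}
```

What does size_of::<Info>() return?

Point: depth at 0 (size 1, align 1) → ends 1; pad 3 to align 4 for width; width at 4 (size 4, align 4) → ends 8; stride at 8 (size 4, align 4) → ends 12; pad 4 to align 8 for layer; layer at 16 (size 8, align 8) → ends 24; total 24 bytes, alignment 8
mtime at 0 (size 8, align 2) → ends 8
inode at 8 (size 24, align 2) → ends 32
offset at 32 (size 8, align 2) → ends 40
reserved at 40 (size 8, align 2) → ends 48
n_entries at 48 (size 4, align 2) → ends 52
version at 52 (size 1, align 1) → ends 53
signature at 53 (size 1, align 1) → ends 54
crc at 54 (size 8, align 2) → ends 62
total 62 bytes, alignment 2

62 bytes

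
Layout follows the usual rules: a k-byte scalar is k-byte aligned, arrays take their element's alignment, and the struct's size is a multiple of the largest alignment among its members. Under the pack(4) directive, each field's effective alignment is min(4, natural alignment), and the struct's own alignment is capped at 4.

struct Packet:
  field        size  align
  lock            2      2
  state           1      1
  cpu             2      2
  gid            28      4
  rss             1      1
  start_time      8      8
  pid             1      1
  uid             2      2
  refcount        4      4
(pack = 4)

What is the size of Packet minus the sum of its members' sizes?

7

0..2  lock  (2B, 2-aligned)
2..3  state  (1B, 1-aligned)
3..4  -- padding (1B)
4..6  cpu  (2B, 2-aligned)
6..8  -- padding (2B)
8..36  gid  (28B, 4-aligned)
36..37  rss  (1B, 1-aligned)
37..40  -- padding (3B)
40..48  start_time  (8B, 4-aligned)
48..49  pid  (1B, 1-aligned)
49..50  -- padding (1B)
50..52  uid  (2B, 2-aligned)
52..56  refcount  (4B, 4-aligned)
sizeof = 56, alignof = 4
data bytes 49, size 56 → padding 7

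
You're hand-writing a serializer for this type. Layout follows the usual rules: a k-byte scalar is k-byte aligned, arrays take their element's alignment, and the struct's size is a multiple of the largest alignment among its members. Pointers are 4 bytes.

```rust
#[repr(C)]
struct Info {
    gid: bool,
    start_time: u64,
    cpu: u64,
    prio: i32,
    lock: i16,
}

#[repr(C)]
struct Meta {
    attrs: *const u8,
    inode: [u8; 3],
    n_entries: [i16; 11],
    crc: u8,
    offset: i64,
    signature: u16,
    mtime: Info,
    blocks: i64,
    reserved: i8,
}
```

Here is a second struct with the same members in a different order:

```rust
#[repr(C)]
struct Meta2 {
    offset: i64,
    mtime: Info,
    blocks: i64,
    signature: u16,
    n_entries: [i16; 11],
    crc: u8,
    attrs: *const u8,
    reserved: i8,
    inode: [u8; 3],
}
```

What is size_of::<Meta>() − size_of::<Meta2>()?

Info: @0: gid [1B, align 1] → 1; +7 pad (align 8); @8: start_time [8B, align 8] → 16; @16: cpu [8B, align 8] → 24; @24: prio [4B, align 4] → 28; @28: lock [2B, align 2] → 30; +2 tail pad (align 8); size 32, align 8
@0: attrs [4B, align 4] → 4
@4: inode [3B, align 1] → 7
+1 pad (align 2)
@8: n_entries [22B, align 2] → 30
@30: crc [1B, align 1] → 31
+1 pad (align 8)
@32: offset [8B, align 8] → 40
@40: signature [2B, align 2] → 42
+6 pad (align 8)
@48: mtime [32B, align 8] → 80
@80: blocks [8B, align 8] → 88
@88: reserved [1B, align 1] → 89
+7 tail pad (align 8)
size 96, align 8
— Meta2 —
@0: offset [8B, align 8] → 8
@8: mtime [32B, align 8] → 40
@40: blocks [8B, align 8] → 48
@48: signature [2B, align 2] → 50
@50: n_entries [22B, align 2] → 72
@72: crc [1B, align 1] → 73
+3 pad (align 4)
@76: attrs [4B, align 4] → 80
@80: reserved [1B, align 1] → 81
@81: inode [3B, align 1] → 84
+4 tail pad (align 8)
size 88, align 8
96 − 88 = 8

8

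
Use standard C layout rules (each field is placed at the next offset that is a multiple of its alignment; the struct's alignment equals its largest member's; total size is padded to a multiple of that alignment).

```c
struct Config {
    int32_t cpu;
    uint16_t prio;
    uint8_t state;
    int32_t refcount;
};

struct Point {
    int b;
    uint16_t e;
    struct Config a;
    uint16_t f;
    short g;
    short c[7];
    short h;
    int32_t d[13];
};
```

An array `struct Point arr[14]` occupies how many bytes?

Config: 0..4  cpu  (4B, 4-aligned); 4..6  prio  (2B, 2-aligned); 6..7  state  (1B, 1-aligned); 7..8  -- padding (1B); 8..12  refcount  (4B, 4-aligned); sizeof = 12, alignof = 4
0..4  b  (4B, 4-aligned)
4..6  e  (2B, 2-aligned)
6..8  -- padding (2B)
8..20  a  (12B, 4-aligned)
20..22  f  (2B, 2-aligned)
22..24  g  (2B, 2-aligned)
24..38  c  (14B, 2-aligned)
38..40  h  (2B, 2-aligned)
40..92  d  (52B, 4-aligned)
sizeof = 92, alignof = 4
array of 14: 14 × 92 = 1288

1288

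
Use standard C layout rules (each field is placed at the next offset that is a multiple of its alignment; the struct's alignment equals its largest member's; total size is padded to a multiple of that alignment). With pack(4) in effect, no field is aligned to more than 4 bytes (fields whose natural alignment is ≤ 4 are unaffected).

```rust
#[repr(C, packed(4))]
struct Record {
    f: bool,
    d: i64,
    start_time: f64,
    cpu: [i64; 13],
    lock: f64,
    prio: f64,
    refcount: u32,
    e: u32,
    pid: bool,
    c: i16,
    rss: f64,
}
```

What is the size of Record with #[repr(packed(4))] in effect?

@0: f [1B, align 1] → 1
+3 pad (align 4)
@4: d [8B, align 4] → 12
@12: start_time [8B, align 4] → 20
@20: cpu [104B, align 4] → 124
@124: lock [8B, align 4] → 132
@132: prio [8B, align 4] → 140
@140: refcount [4B, align 4] → 144
@144: e [4B, align 4] → 148
@148: pid [1B, align 1] → 149
+1 pad (align 2)
@150: c [2B, align 2] → 152
@152: rss [8B, align 4] → 160
size 160, align 4

160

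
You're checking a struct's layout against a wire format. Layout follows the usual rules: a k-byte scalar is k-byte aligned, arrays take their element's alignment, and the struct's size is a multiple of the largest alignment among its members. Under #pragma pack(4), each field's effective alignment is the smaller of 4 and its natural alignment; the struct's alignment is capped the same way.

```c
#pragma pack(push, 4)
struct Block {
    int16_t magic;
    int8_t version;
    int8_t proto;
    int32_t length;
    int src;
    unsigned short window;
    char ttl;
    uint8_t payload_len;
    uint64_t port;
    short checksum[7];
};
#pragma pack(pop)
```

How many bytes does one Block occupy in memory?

40 bytes

magic at 0 (size 2, align 2) → ends 2
version at 2 (size 1, align 1) → ends 3
proto at 3 (size 1, align 1) → ends 4
length at 4 (size 4, align 4) → ends 8
src at 8 (size 4, align 4) → ends 12
window at 12 (size 2, align 2) → ends 14
ttl at 14 (size 1, align 1) → ends 15
payload_len at 15 (size 1, align 1) → ends 16
port at 16 (size 8, align 4) → ends 24
checksum at 24 (size 14, align 2) → ends 38
tail pad 2 to reach multiple of 4
total 40 bytes, alignment 4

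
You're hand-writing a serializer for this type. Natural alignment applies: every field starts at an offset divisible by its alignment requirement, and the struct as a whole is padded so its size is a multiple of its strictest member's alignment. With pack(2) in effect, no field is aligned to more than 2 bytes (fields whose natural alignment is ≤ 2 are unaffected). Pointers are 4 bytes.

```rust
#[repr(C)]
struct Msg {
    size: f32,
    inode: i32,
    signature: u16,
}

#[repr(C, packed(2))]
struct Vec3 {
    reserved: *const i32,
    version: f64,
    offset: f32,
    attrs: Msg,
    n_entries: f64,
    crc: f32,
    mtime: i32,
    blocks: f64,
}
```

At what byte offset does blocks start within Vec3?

Msg: 0..4  size  (4B, 4-aligned); 4..8  inode  (4B, 4-aligned); 8..10  signature  (2B, 2-aligned); 10..12  -- tail padding (2B); sizeof = 12, alignof = 4
0..4  reserved  (4B, 2-aligned)
4..12  version  (8B, 2-aligned)
12..16  offset  (4B, 2-aligned)
16..28  attrs  (12B, 2-aligned)
28..36  n_entries  (8B, 2-aligned)
36..40  crc  (4B, 2-aligned)
40..44  mtime  (4B, 2-aligned)
44..52  blocks  (8B, 2-aligned)

44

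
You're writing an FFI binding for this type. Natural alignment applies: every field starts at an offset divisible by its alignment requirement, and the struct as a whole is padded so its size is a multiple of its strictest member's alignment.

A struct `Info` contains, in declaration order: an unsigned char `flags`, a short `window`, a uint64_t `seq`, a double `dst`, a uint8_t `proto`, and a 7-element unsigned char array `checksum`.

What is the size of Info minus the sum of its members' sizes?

flags at 0 (size 1, align 1) → ends 1
pad 1 to align 2 for window
window at 2 (size 2, align 2) → ends 4
pad 4 to align 8 for seq
seq at 8 (size 8, align 8) → ends 16
dst at 16 (size 8, align 8) → ends 24
proto at 24 (size 1, align 1) → ends 25
checksum at 25 (size 7, align 1) → ends 32
total 32 bytes, alignment 8
data bytes 27, size 32 → padding 5

5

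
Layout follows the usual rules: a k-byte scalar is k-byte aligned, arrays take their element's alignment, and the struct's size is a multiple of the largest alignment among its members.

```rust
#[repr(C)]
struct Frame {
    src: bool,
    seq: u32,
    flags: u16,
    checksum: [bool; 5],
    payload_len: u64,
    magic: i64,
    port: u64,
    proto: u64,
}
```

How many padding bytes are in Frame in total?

src at 0 (size 1, align 1) → ends 1
pad 3 to align 4 for seq
seq at 4 (size 4, align 4) → ends 8
flags at 8 (size 2, align 2) → ends 10
checksum at 10 (size 5, align 1) → ends 15
pad 1 to align 8 for payload_len
payload_len at 16 (size 8, align 8) → ends 24
magic at 24 (size 8, align 8) → ends 32
port at 32 (size 8, align 8) → ends 40
proto at 40 (size 8, align 8) → ends 48
total 48 bytes, alignment 8
data bytes 44, size 48 → padding 4

4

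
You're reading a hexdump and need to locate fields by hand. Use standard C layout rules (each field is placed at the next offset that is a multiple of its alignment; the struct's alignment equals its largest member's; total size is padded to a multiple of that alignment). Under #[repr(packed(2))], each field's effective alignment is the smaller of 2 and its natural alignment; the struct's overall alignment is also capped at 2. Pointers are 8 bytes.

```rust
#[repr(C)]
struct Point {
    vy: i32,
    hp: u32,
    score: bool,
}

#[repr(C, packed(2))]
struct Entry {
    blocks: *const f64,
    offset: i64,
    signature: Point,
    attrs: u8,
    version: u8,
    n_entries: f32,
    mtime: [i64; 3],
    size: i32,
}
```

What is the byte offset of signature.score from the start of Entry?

Point: @0: vy [4B, align 4] → 4; @4: hp [4B, align 4] → 8; @8: score [1B, align 1] → 9; +3 tail pad (align 4); size 12, align 4
@0: blocks [8B, align 2] → 8
@8: offset [8B, align 2] → 16
@16: signature [12B, align 2] → 28
within Point: score at 8
16 + 8 = 24

24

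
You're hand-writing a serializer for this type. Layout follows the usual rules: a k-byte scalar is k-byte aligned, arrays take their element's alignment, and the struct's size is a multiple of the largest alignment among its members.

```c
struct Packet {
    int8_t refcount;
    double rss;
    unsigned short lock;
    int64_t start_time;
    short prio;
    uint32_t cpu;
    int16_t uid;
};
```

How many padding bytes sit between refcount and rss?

refcount at 0 (size 1, align 1) → ends 1
pad 7 to align 8 for rss
rss at 8 (size 8, align 8) → ends 16

7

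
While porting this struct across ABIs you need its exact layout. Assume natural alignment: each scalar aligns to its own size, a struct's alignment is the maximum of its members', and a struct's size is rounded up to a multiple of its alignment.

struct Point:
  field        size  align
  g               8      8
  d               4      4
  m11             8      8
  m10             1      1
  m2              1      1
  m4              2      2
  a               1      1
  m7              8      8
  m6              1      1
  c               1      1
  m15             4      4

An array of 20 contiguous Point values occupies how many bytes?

960

g at 0 (size 8, align 8) → ends 8
d at 8 (size 4, align 4) → ends 12
pad 4 to align 8 for m11
m11 at 16 (size 8, align 8) → ends 24
m10 at 24 (size 1, align 1) → ends 25
m2 at 25 (size 1, align 1) → ends 26
m4 at 26 (size 2, align 2) → ends 28
a at 28 (size 1, align 1) → ends 29
pad 3 to align 8 for m7
m7 at 32 (size 8, align 8) → ends 40
m6 at 40 (size 1, align 1) → ends 41
c at 41 (size 1, align 1) → ends 42
pad 2 to align 4 for m15
m15 at 44 (size 4, align 4) → ends 48
total 48 bytes, alignment 8
array of 20: 20 × 48 = 960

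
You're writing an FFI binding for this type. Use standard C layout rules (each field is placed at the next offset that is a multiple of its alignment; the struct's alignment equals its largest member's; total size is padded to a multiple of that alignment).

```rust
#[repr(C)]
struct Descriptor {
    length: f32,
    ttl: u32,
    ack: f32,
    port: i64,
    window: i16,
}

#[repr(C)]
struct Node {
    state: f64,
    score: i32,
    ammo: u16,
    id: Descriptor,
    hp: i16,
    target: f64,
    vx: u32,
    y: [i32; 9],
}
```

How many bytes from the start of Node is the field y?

Descriptor: length at 0 (size 4, align 4) → ends 4; ttl at 4 (size 4, align 4) → ends 8; ack at 8 (size 4, align 4) → ends 12; pad 4 to align 8 for port; port at 16 (size 8, align 8) → ends 24; window at 24 (size 2, align 2) → ends 26; tail pad 6 to reach multiple of 8; total 32 bytes, alignment 8
state at 0 (size 8, align 8) → ends 8
score at 8 (size 4, align 4) → ends 12
ammo at 12 (size 2, align 2) → ends 14
pad 2 to align 8 for id
id at 16 (size 32, align 8) → ends 48
hp at 48 (size 2, align 2) → ends 50
pad 6 to align 8 for target
target at 56 (size 8, align 8) → ends 64
vx at 64 (size 4, align 4) → ends 68
y at 68 (size 36, align 4) → ends 104

68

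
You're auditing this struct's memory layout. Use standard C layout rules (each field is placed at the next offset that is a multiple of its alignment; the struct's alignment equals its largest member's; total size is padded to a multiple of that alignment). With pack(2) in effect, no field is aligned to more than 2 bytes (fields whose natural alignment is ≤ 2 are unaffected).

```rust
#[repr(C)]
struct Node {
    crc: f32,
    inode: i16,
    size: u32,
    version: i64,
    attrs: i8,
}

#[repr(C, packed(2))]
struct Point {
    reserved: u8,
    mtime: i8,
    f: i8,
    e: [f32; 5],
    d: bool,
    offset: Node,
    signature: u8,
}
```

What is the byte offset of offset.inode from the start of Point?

30

Node: crc at 0 (size 4, align 4) → ends 4; inode at 4 (size 2, align 2) → ends 6; pad 2 to align 4 for size; size at 8 (size 4, align 4) → ends 12; pad 4 to align 8 for version; version at 16 (size 8, align 8) → ends 24; attrs at 24 (size 1, align 1) → ends 25; tail pad 7 to reach multiple of 8; total 32 bytes, alignment 8
reserved at 0 (size 1, align 1) → ends 1
mtime at 1 (size 1, align 1) → ends 2
f at 2 (size 1, align 1) → ends 3
pad 1 to align 2 for e
e at 4 (size 20, align 2) → ends 24
d at 24 (size 1, align 1) → ends 25
pad 1 to align 2 for offset
offset at 26 (size 32, align 2) → ends 58
within Node: inode at 4
26 + 4 = 30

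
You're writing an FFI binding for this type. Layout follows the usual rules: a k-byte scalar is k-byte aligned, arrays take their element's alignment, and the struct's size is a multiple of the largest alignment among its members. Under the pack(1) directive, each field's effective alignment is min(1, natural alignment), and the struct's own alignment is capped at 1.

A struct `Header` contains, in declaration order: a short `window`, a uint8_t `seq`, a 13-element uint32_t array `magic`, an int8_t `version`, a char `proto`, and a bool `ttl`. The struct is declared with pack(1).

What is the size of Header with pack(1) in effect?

58

@0: window [2B, align 1] → 2
@2: seq [1B, align 1] → 3
@3: magic [52B, align 1] → 55
@55: version [1B, align 1] → 56
@56: proto [1B, align 1] → 57
@57: ttl [1B, align 1] → 58
size 58, align 1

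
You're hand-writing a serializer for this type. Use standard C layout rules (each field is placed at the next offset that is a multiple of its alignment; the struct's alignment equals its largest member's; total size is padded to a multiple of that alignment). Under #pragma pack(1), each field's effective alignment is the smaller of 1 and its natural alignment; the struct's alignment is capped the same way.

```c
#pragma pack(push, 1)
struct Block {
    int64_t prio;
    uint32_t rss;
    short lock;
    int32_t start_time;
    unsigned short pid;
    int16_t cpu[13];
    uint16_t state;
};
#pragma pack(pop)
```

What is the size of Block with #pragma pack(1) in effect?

0..8  prio  (8B, 1-aligned)
8..12  rss  (4B, 1-aligned)
12..14  lock  (2B, 1-aligned)
14..18  start_time  (4B, 1-aligned)
18..20  pid  (2B, 1-aligned)
20..46  cpu  (26B, 1-aligned)
46..48  state  (2B, 1-aligned)
sizeof = 48, alignof = 1

48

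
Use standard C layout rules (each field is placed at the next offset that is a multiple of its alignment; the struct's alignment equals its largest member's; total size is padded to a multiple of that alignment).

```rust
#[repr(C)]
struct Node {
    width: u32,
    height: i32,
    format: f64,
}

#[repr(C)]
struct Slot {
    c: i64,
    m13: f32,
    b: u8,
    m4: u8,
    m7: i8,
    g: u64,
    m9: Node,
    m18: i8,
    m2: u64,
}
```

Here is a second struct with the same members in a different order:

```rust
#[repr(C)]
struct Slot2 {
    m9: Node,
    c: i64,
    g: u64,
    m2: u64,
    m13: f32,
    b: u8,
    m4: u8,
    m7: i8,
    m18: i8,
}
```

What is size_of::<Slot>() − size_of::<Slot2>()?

Node: 0..4  width  (4B, 4-aligned); 4..8  height  (4B, 4-aligned); 8..16  format  (8B, 8-aligned); sizeof = 16, alignof = 8
0..8  c  (8B, 8-aligned)
8..12  m13  (4B, 4-aligned)
12..13  b  (1B, 1-aligned)
13..14  m4  (1B, 1-aligned)
14..15  m7  (1B, 1-aligned)
15..16  -- padding (1B)
16..24  g  (8B, 8-aligned)
24..40  m9  (16B, 8-aligned)
40..41  m18  (1B, 1-aligned)
41..48  -- padding (7B)
48..56  m2  (8B, 8-aligned)
sizeof = 56, alignof = 8
— Slot2 —
0..16  m9  (16B, 8-aligned)
16..24  c  (8B, 8-aligned)
24..32  g  (8B, 8-aligned)
32..40  m2  (8B, 8-aligned)
40..44  m13  (4B, 4-aligned)
44..45  b  (1B, 1-aligned)
45..46  m4  (1B, 1-aligned)
46..47  m7  (1B, 1-aligned)
47..48  m18  (1B, 1-aligned)
sizeof = 48, alignof = 8
56 − 48 = 8

8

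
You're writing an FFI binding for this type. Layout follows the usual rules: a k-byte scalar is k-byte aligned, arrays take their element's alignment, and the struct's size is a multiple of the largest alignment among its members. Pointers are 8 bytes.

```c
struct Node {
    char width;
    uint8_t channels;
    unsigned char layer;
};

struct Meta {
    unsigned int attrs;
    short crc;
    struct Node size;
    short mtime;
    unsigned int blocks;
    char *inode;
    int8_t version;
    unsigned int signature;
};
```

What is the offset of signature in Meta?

28

Node: @0: width [1B, align 1] → 1; @1: channels [1B, align 1] → 2; @2: layer [1B, align 1] → 3; size 3, align 1
@0: attrs [4B, align 4] → 4
@4: crc [2B, align 2] → 6
@6: size [3B, align 1] → 9
+1 pad (align 2)
@10: mtime [2B, align 2] → 12
@12: blocks [4B, align 4] → 16
@16: inode [8B, align 8] → 24
@24: version [1B, align 1] → 25
+3 pad (align 4)
@28: signature [4B, align 4] → 32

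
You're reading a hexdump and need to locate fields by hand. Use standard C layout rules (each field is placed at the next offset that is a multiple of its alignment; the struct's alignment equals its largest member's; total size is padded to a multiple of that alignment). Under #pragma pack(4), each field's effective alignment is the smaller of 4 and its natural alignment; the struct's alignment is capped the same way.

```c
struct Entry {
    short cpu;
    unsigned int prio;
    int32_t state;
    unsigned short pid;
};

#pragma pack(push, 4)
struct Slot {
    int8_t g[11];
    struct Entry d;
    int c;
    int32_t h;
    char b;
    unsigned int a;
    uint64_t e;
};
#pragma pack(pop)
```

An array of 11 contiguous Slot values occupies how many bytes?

Entry: cpu at 0 (size 2, align 2) → ends 2; pad 2 to align 4 for prio; prio at 4 (size 4, align 4) → ends 8; state at 8 (size 4, align 4) → ends 12; pid at 12 (size 2, align 2) → ends 14; tail pad 2 to reach multiple of 4; total 16 bytes, alignment 4
g at 0 (size 11, align 1) → ends 11
pad 1 to align 4 for d
d at 12 (size 16, align 4) → ends 28
c at 28 (size 4, align 4) → ends 32
h at 32 (size 4, align 4) → ends 36
b at 36 (size 1, align 1) → ends 37
pad 3 to align 4 for a
a at 40 (size 4, align 4) → ends 44
e at 44 (size 8, align 4) → ends 52
total 52 bytes, alignment 4
array of 11: 11 × 52 = 572

572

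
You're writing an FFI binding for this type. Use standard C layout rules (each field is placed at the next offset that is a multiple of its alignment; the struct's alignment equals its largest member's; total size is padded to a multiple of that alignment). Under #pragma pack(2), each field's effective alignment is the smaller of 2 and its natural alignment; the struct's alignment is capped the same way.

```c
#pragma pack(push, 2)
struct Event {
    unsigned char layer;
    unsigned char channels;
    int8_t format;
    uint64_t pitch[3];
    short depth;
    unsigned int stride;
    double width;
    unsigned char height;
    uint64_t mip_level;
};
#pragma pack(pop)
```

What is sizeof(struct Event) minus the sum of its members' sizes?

2

0..1  layer  (1B, 1-aligned)
1..2  channels  (1B, 1-aligned)
2..3  format  (1B, 1-aligned)
3..4  -- padding (1B)
4..28  pitch  (24B, 2-aligned)
28..30  depth  (2B, 2-aligned)
30..34  stride  (4B, 2-aligned)
34..42  width  (8B, 2-aligned)
42..43  height  (1B, 1-aligned)
43..44  -- padding (1B)
44..52  mip_level  (8B, 2-aligned)
sizeof = 52, alignof = 2
data bytes 50, size 52 → padding 2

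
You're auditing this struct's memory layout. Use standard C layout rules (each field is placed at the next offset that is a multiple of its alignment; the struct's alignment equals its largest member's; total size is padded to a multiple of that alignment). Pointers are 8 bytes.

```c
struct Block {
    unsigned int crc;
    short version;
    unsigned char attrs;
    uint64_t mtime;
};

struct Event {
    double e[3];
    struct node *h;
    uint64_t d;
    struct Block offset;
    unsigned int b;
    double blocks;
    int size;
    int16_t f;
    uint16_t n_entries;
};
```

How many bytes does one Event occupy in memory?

Block: @0: crc [4B, align 4] → 4; @4: version [2B, align 2] → 6; @6: attrs [1B, align 1] → 7; +1 pad (align 8); @8: mtime [8B, align 8] → 16; size 16, align 8
@0: e [24B, align 8] → 24
@24: h [8B, align 8] → 32
@32: d [8B, align 8] → 40
@40: offset [16B, align 8] → 56
@56: b [4B, align 4] → 60
+4 pad (align 8)
@64: blocks [8B, align 8] → 72
@72: size [4B, align 4] → 76
@76: f [2B, align 2] → 78
@78: n_entries [2B, align 2] → 80
size 80, align 8

80 bytes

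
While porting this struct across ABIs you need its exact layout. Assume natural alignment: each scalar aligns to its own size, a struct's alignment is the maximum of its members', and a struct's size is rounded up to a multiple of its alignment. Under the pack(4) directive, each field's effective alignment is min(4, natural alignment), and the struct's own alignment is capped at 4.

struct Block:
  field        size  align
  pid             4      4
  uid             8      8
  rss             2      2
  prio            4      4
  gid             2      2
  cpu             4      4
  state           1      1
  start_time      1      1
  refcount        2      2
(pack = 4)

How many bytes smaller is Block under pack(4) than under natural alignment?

8

natural layout:
  @0: pid [4B, align 4] → 4
  +4 pad (align 8)
  @8: uid [8B, align 8] → 16
  @16: rss [2B, align 2] → 18
  +2 pad (align 4)
  @20: prio [4B, align 4] → 24
  @24: gid [2B, align 2] → 26
  +2 pad (align 4)
  @28: cpu [4B, align 4] → 32
  @32: state [1B, align 1] → 33
  @33: start_time [1B, align 1] → 34
  @34: refcount [2B, align 2] → 36
  +4 tail pad (align 8)
  size 40, align 8
packed(4) layout:
  @0: pid [4B, align 4] → 4
  @4: uid [8B, align 4] → 12
  @12: rss [2B, align 2] → 14
  +2 pad (align 4)
  @16: prio [4B, align 4] → 20
  @20: gid [2B, align 2] → 22
  +2 pad (align 4)
  @24: cpu [4B, align 4] → 28
  @28: state [1B, align 1] → 29
  @29: start_time [1B, align 1] → 30
  @30: refcount [2B, align 2] → 32
  size 32, align 4
40 − 32 = 8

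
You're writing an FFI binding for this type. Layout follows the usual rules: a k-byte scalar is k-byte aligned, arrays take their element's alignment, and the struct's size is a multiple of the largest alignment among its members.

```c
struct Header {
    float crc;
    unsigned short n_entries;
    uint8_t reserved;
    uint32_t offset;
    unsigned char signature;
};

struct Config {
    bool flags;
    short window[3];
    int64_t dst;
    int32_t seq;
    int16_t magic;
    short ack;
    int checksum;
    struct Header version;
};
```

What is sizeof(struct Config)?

Header: crc at 0 (size 4, align 4) → ends 4; n_entries at 4 (size 2, align 2) → ends 6; reserved at 6 (size 1, align 1) → ends 7; pad 1 to align 4 for offset; offset at 8 (size 4, align 4) → ends 12; signature at 12 (size 1, align 1) → ends 13; tail pad 3 to reach multiple of 4; total 16 bytes, alignment 4
flags at 0 (size 1, align 1) → ends 1
pad 1 to align 2 for window
window at 2 (size 6, align 2) → ends 8
dst at 8 (size 8, align 8) → ends 16
seq at 16 (size 4, align 4) → ends 20
magic at 20 (size 2, align 2) → ends 22
ack at 22 (size 2, align 2) → ends 24
checksum at 24 (size 4, align 4) → ends 28
version at 28 (size 16, align 4) → ends 44
tail pad 4 to reach multiple of 8
total 48 bytes, alignment 8

48 bytes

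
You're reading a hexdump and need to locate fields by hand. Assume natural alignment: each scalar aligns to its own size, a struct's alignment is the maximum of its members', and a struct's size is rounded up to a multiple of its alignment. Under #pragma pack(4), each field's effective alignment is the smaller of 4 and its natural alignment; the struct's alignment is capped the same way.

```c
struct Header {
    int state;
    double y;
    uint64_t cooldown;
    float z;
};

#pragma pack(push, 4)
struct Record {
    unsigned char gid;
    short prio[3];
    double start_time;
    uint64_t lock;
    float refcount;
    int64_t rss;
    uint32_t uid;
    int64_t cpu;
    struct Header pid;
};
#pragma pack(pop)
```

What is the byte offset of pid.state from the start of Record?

Header: state at 0 (size 4, align 4) → ends 4; pad 4 to align 8 for y; y at 8 (size 8, align 8) → ends 16; cooldown at 16 (size 8, align 8) → ends 24; z at 24 (size 4, align 4) → ends 28; tail pad 4 to reach multiple of 8; total 32 bytes, alignment 8
gid at 0 (size 1, align 1) → ends 1
pad 1 to align 2 for prio
prio at 2 (size 6, align 2) → ends 8
start_time at 8 (size 8, align 4) → ends 16
lock at 16 (size 8, align 4) → ends 24
refcount at 24 (size 4, align 4) → ends 28
rss at 28 (size 8, align 4) → ends 36
uid at 36 (size 4, align 4) → ends 40
cpu at 40 (size 8, align 4) → ends 48
pid at 48 (size 32, align 4) → ends 80
within Header: state at 0
48 + 0 = 48

48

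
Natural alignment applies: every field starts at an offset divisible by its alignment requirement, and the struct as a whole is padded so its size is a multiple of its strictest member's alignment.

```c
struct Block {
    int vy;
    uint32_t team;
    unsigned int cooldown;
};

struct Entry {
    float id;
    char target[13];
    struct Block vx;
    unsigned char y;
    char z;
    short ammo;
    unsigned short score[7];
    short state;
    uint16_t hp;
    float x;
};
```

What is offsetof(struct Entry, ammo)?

Block: vy at 0 (size 4, align 4) → ends 4; team at 4 (size 4, align 4) → ends 8; cooldown at 8 (size 4, align 4) → ends 12; total 12 bytes, alignment 4
id at 0 (size 4, align 4) → ends 4
target at 4 (size 13, align 1) → ends 17
pad 3 to align 4 for vx
vx at 20 (size 12, align 4) → ends 32
y at 32 (size 1, align 1) → ends 33
z at 33 (size 1, align 1) → ends 34
ammo at 34 (size 2, align 2) → ends 36

34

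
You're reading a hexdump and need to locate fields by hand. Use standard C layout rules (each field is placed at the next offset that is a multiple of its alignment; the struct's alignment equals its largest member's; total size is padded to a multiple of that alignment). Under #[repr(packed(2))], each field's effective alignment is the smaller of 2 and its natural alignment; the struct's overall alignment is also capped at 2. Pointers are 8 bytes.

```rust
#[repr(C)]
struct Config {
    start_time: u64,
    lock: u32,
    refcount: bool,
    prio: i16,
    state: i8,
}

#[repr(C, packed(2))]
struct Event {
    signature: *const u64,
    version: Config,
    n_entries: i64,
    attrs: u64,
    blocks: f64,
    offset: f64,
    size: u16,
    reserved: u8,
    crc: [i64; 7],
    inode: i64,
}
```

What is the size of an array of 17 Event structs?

Config: @0: start_time [8B, align 8] → 8; @8: lock [4B, align 4] → 12; @12: refcount [1B, align 1] → 13; +1 pad (align 2); @14: prio [2B, align 2] → 16; @16: state [1B, align 1] → 17; +7 tail pad (align 8); size 24, align 8
@0: signature [8B, align 2] → 8
@8: version [24B, align 2] → 32
@32: n_entries [8B, align 2] → 40
@40: attrs [8B, align 2] → 48
@48: blocks [8B, align 2] → 56
@56: offset [8B, align 2] → 64
@64: size [2B, align 2] → 66
@66: reserved [1B, align 1] → 67
+1 pad (align 2)
@68: crc [56B, align 2] → 124
@124: inode [8B, align 2] → 132
size 132, align 2
array of 17: 17 × 132 = 2244

2244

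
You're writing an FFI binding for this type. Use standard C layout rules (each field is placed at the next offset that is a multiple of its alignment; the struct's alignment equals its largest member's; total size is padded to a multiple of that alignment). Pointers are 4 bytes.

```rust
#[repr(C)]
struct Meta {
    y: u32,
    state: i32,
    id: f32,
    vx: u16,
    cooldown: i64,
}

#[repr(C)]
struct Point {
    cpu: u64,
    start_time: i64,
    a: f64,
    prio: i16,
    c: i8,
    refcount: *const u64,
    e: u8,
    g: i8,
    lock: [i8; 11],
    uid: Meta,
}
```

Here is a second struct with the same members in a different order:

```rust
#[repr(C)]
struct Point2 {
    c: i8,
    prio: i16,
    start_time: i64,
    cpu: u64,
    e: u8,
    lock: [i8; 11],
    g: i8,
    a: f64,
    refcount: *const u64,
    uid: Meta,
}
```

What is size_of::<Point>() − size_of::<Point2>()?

Meta: @0: y [4B, align 4] → 4; @4: state [4B, align 4] → 8; @8: id [4B, align 4] → 12; @12: vx [2B, align 2] → 14; +2 pad (align 8); @16: cooldown [8B, align 8] → 24; size 24, align 8
@0: cpu [8B, align 8] → 8
@8: start_time [8B, align 8] → 16
@16: a [8B, align 8] → 24
@24: prio [2B, align 2] → 26
@26: c [1B, align 1] → 27
+1 pad (align 4)
@28: refcount [4B, align 4] → 32
@32: e [1B, align 1] → 33
@33: g [1B, align 1] → 34
@34: lock [11B, align 1] → 45
+3 pad (align 8)
@48: uid [24B, align 8] → 72
size 72, align 8
— Point2 —
@0: c [1B, align 1] → 1
+1 pad (align 2)
@2: prio [2B, align 2] → 4
+4 pad (align 8)
@8: start_time [8B, align 8] → 16
@16: cpu [8B, align 8] → 24
@24: e [1B, align 1] → 25
@25: lock [11B, align 1] → 36
@36: g [1B, align 1] → 37
+3 pad (align 8)
@40: a [8B, align 8] → 48
@48: refcount [4B, align 4] → 52
+4 pad (align 8)
@56: uid [24B, align 8] → 80
size 80, align 8
72 − 80 = -8

-8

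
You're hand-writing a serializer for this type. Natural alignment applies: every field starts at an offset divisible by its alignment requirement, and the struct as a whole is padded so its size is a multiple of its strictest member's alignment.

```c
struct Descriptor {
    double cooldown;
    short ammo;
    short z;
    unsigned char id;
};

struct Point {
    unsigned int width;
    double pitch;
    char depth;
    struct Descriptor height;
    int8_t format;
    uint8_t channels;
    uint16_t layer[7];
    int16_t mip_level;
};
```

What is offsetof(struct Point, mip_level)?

Descriptor: cooldown at 0 (size 8, align 8) → ends 8; ammo at 8 (size 2, align 2) → ends 10; z at 10 (size 2, align 2) → ends 12; id at 12 (size 1, align 1) → ends 13; tail pad 3 to reach multiple of 8; total 16 bytes, alignment 8
width at 0 (size 4, align 4) → ends 4
pad 4 to align 8 for pitch
pitch at 8 (size 8, align 8) → ends 16
depth at 16 (size 1, align 1) → ends 17
pad 7 to align 8 for height
height at 24 (size 16, align 8) → ends 40
format at 40 (size 1, align 1) → ends 41
channels at 41 (size 1, align 1) → ends 42
layer at 42 (size 14, align 2) → ends 56
mip_level at 56 (size 2, align 2) → ends 58

56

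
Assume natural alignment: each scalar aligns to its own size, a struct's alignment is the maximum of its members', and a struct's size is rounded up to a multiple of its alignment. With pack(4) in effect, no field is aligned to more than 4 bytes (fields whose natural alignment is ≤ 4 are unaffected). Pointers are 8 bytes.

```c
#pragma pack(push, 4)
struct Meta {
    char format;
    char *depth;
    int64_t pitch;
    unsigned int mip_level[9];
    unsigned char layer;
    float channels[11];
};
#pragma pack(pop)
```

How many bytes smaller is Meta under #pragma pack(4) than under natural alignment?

8

natural layout:
  format at 0 (size 1, align 1) → ends 1
  pad 7 to align 8 for depth
  depth at 8 (size 8, align 8) → ends 16
  pitch at 16 (size 8, align 8) → ends 24
  mip_level at 24 (size 36, align 4) → ends 60
  layer at 60 (size 1, align 1) → ends 61
  pad 3 to align 4 for channels
  channels at 64 (size 44, align 4) → ends 108
  tail pad 4 to reach multiple of 8
  total 112 bytes, alignment 8
packed(4) layout:
  format at 0 (size 1, align 1) → ends 1
  pad 3 to align 4 for depth
  depth at 4 (size 8, align 4) → ends 12
  pitch at 12 (size 8, align 4) → ends 20
  mip_level at 20 (size 36, align 4) → ends 56
  layer at 56 (size 1, align 1) → ends 57
  pad 3 to align 4 for channels
  channels at 60 (size 44, align 4) → ends 104
  total 104 bytes, alignment 4
112 − 104 = 8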